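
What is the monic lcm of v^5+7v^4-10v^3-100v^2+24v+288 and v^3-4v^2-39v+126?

v^6-59v^4-30v^3+724v^2+120v-2016

By polynomial division,
  v^5+7v^4-10v^3-100v^2+24v+288 = (v^2+11v+73)(v^3-4v^2-39v+126) + (495v^2+1485v-8910)
  v^3-4v^2-39v+126 = ((1/495)v-7/495)(495v^2+1485v-8910) + (0)
Last nonzero remainder: 495v^2+1485v-8910. Dividing through by 495 gives the monic gcd v^2+3v-18.
Then lcm(f, g) = f·g / gcd(f, g); expanding and making the result monic gives the answer.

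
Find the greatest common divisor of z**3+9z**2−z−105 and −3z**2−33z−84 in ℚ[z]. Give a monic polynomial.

Apply the Euclidean algorithm:
  z**3+9z**2−z−105 = (−(1/3)z+2/3)(−3z**2−33z−84) + (−7z−49)
  −3z**2−33z−84 = ((3/7)z+12/7)(−7z−49) + (0)
Last nonzero remainder: −7z−49. Dividing through by −7 gives the monic gcd z+7.

z+7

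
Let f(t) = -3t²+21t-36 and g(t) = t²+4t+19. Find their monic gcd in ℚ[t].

1

Euclidean algorithm in ℚ[t]:
  -3t²+21t-36 = (-3)(t²+4t+19) + (33t+21)
  t²+4t+19 = ((1/33)t+37/363)(33t+21) + (2040/121)
  33t+21 = ((1331/680)t+847/680)(2040/121) + (0)
The last nonzero remainder is the constant 2040/121, so the polynomials are coprime and gcd = 1.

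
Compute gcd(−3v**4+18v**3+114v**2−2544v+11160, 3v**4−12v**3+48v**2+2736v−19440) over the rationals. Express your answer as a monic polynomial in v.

v**2+4v−60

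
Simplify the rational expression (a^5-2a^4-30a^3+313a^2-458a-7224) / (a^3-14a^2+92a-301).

(a^3+5a^2-38a-168)/(a-7)

Euclidean algorithm in ℚ[a]:
  a^5-2a^4-30a^3+313a^2-458a-7224 = (a^2+12a+46)(a^3-14a^2+92a-301) + (154a^2-1078a+6622)
  a^3-14a^2+92a-301 = ((1/154)a-1/22)(154a^2-1078a+6622) + (0)
Last nonzero remainder: 154a^2-1078a+6622. Dividing through by 154 gives the monic gcd a^2-7a+43.
Cancel a^2-7a+43 from numerator and denominator to get the reduced form.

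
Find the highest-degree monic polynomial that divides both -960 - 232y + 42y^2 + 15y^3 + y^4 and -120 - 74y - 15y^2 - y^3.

30 + 11y + y^2

Repeated division with remainder:
  y^4 + 15y^3 + 42y^2 - 232y - 960 = (-y)(-y^3 - 15y^2 - 74y - 120) + (-32y^2 - 352y - 960)
  -y^3 - 15y^2 - 74y - 120 = ((1/32)y + 1/8)(-32y^2 - 352y - 960) + (0)
Last nonzero remainder: -32y^2 - 352y - 960. Dividing through by -32 gives the monic gcd y^2 + 11y + 30.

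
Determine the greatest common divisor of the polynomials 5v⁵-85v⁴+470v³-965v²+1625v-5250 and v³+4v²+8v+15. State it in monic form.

v²+v+5

Repeated division with remainder:
  5v⁵-85v⁴+470v³-965v²+1625v-5250 = (5v²-105v+850)(v³+4v²+8v+15) + (-3600v²-3600v-18000)
  v³+4v²+8v+15 = (-(1/3600)v-1/1200)(-3600v²-3600v-18000) + (0)
Last nonzero remainder: -3600v²-3600v-18000. Dividing through by -3600 gives the monic gcd v²+v+5.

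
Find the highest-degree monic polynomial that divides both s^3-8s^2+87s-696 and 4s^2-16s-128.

Repeated division with remainder:
  s^3-8s^2+87s-696 = ((1/4)s-1)(4s^2-16s-128) + (103s-824)
  4s^2-16s-128 = ((4/103)s+16/103)(103s-824) + (0)
Last nonzero remainder: 103s-824. Dividing through by 103 gives the monic gcd s-8.

s-8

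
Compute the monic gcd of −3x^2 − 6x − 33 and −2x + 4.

1

By polynomial division,
  −3x^2 − 6x − 33 = ((3/2)x + 6)(−2x + 4) + (−57)
  −2x + 4 = ((2/57)x − 4/57)(−57) + (0)
The last nonzero remainder is the constant −57, so the polynomials are coprime and gcd = 1.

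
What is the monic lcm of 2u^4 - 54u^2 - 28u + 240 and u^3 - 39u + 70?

u^5 + 7u^4 - 27u^3 - 203u^2 + 22u + 840

Repeated division with remainder:
  2u^4 - 54u^2 - 28u + 240 = (2u)(u^3 - 39u + 70) + (24u^2 - 168u + 240)
  u^3 - 39u + 70 = ((1/24)u + 7/24)(24u^2 - 168u + 240) + (0)
Last nonzero remainder: 24u^2 - 168u + 240. Dividing through by 24 gives the monic gcd u^2 - 7u + 10.
Then lcm(f, g) = f·g / gcd(f, g); expanding and making the result monic gives the answer.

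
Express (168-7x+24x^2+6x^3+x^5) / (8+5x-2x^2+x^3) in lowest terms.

(21+7x+3x^2+x^3)/(1+x)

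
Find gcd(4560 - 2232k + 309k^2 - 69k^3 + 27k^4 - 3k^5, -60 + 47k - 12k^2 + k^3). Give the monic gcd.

20 - 9k + k^2

By polynomial division,
  -3k^5 + 27k^4 - 69k^3 + 309k^2 - 2232k + 4560 = (-3k^2 - 9k - 36)(k^3 - 12k^2 + 47k - 60) + (120k^2 - 1080k + 2400)
  k^3 - 12k^2 + 47k - 60 = ((1/120)k - 1/40)(120k^2 - 1080k + 2400) + (0)
Last nonzero remainder: 120k^2 - 1080k + 2400. Dividing through by 120 gives the monic gcd k^2 - 9k + 20.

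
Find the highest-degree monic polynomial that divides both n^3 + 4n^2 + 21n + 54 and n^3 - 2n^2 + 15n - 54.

n^2 + n + 18

Euclidean algorithm in ℚ[n]:
  n^3 + 4n^2 + 21n + 54 = (n^3 - 2n^2 + 15n - 54) + (6n^2 + 6n + 108)
  n^3 - 2n^2 + 15n - 54 = ((1/6)n - 1/2)(6n^2 + 6n + 108) + (0)
Last nonzero remainder: 6n^2 + 6n + 108. Dividing through by 6 gives the monic gcd n^2 + n + 18.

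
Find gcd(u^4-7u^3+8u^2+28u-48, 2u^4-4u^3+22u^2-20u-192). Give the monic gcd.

u^2-u-6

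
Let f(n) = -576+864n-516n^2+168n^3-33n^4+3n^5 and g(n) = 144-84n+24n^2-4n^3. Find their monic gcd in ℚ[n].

By polynomial division,
  3n^5-33n^4+168n^3-516n^2+864n-576 = (-(3/4)n^2+(15/4)n-15/4)(-4n^3+24n^2-84n+144) + (-3n^2+9n-36)
  -4n^3+24n^2-84n+144 = ((4/3)n-4)(-3n^2+9n-36) + (0)
Last nonzero remainder: -3n^2+9n-36. Dividing through by -3 gives the monic gcd n^2-3n+12.

12-3n+n^2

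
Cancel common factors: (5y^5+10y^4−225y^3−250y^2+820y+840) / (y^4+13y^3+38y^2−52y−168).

Repeated division with remainder:
  5y^5+10y^4−225y^3−250y^2+820y+840 = (5y−55)(y^4+13y^3+38y^2−52y−168) + (300y^3+2100y^2−1200y−8400)
  y^4+13y^3+38y^2−52y−168 = ((1/300)y+1/50)(300y^3+2100y^2−1200y−8400) + (0)
Last nonzero remainder: 300y^3+2100y^2−1200y−8400. Dividing through by 300 gives the monic gcd y^3+7y^2−4y−28.
Cancel y^3+7y^2−4y−28 from numerator and denominator to get the reduced form.

(5y^2−25y−30)/(y+6)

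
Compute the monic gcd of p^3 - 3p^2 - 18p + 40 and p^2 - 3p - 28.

Apply the Euclidean algorithm:
  p^3 - 3p^2 - 18p + 40 = (p)(p^2 - 3p - 28) + (10p + 40)
  p^2 - 3p - 28 = ((1/10)p - 7/10)(10p + 40) + (0)
Last nonzero remainder: 10p + 40. Dividing through by 10 gives the monic gcd p + 4.

p + 4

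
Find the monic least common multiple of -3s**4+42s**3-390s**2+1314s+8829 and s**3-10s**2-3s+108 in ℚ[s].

s**5-18s**4+186s**3-958s**2-1191s+11772

Apply the Euclidean algorithm:
  -3s**4+42s**3-390s**2+1314s+8829 = (-3s+12)(s**3-10s**2-3s+108) + (-279s**2+1674s+7533)
  s**3-10s**2-3s+108 = (-(1/279)s+4/279)(-279s**2+1674s+7533) + (0)
Last nonzero remainder: -279s**2+1674s+7533. Dividing through by -279 gives the monic gcd s**2-6s-27.
Then lcm(f, g) = f·g / gcd(f, g); expanding and making the result monic gives the answer.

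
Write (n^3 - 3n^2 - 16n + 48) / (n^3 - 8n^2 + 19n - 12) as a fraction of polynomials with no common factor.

(n + 4)/(n - 1)

Apply the Euclidean algorithm:
  n^3 - 3n^2 - 16n + 48 = (n^3 - 8n^2 + 19n - 12) + (5n^2 - 35n + 60)
  n^3 - 8n^2 + 19n - 12 = ((1/5)n - 1/5)(5n^2 - 35n + 60) + (0)
Last nonzero remainder: 5n^2 - 35n + 60. Dividing through by 5 gives the monic gcd n^2 - 7n + 12.
Cancel n^2 - 7n + 12 from numerator and denominator to get the reduced form.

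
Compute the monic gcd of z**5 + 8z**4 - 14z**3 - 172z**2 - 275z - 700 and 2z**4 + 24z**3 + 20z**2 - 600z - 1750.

z**3 + 7z**2 - 25z - 175

Repeated division with remainder:
  z**5 + 8z**4 - 14z**3 - 172z**2 - 275z - 700 = ((1/2)z - 2)(2z**4 + 24z**3 + 20z**2 - 600z - 1750) + (24z**3 + 168z**2 - 600z - 4200)
  2z**4 + 24z**3 + 20z**2 - 600z - 1750 = ((1/12)z + 5/12)(24z**3 + 168z**2 - 600z - 4200) + (0)
Last nonzero remainder: 24z**3 + 168z**2 - 600z - 4200. Dividing through by 24 gives the monic gcd z**3 + 7z**2 - 25z - 175.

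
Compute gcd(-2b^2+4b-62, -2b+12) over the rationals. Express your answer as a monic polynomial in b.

Repeated division with remainder:
  -2b^2+4b-62 = (b+4)(-2b+12) + (-110)
  -2b+12 = ((1/55)b-6/55)(-110) + (0)
The last nonzero remainder is the constant -110, so the polynomials are coprime and gcd = 1.

1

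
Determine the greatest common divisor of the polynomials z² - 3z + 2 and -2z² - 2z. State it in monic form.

1

Euclidean algorithm in ℚ[z]:
  z² - 3z + 2 = (-1/2)(-2z² - 2z) + (-4z + 2)
  -2z² - 2z = ((1/2)z + 3/4)(-4z + 2) + (-3/2)
  -4z + 2 = ((8/3)z - 4/3)(-3/2) + (0)
The last nonzero remainder is the constant -3/2, so the polynomials are coprime and gcd = 1.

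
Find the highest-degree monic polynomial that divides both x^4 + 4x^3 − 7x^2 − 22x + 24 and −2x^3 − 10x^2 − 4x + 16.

By polynomial division,
  x^4 + 4x^3 − 7x^2 − 22x + 24 = (−(1/2)x + 1/2)(−2x^3 − 10x^2 − 4x + 16) + (−4x^2 − 12x + 16)
  −2x^3 − 10x^2 − 4x + 16 = ((1/2)x + 1)(−4x^2 − 12x + 16) + (0)
Last nonzero remainder: −4x^2 − 12x + 16. Dividing through by −4 gives the monic gcd x^2 + 3x − 4.

x^2 + 3x − 4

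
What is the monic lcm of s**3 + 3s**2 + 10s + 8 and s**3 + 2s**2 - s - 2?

s**5 + 4s**4 + 11s**3 + 12s**2 - 12s - 16

Apply the Euclidean algorithm:
  s**3 + 3s**2 + 10s + 8 = (s**3 + 2s**2 - s - 2) + (s**2 + 11s + 10)
  s**3 + 2s**2 - s - 2 = (s - 9)(s**2 + 11s + 10) + (88s + 88)
  s**2 + 11s + 10 = ((1/88)s + 5/44)(88s + 88) + (0)
Last nonzero remainder: 88s + 88. Dividing through by 88 gives the monic gcd s + 1.
Then lcm(f, g) = f·g / gcd(f, g); expanding and making the result monic gives the answer.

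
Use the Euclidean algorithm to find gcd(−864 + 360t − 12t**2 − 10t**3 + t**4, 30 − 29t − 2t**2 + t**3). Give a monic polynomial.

Apply the Euclidean algorithm:
  t**4 − 10t**3 − 12t**2 + 360t − 864 = (t − 8)(t**3 − 2t**2 − 29t + 30) + (t**2 + 98t − 624)
  t**3 − 2t**2 − 29t + 30 = (t − 100)(t**2 + 98t − 624) + (10395t − 62370)
  t**2 + 98t − 624 = ((1/10395)t + 104/10395)(10395t − 62370) + (0)
Last nonzero remainder: 10395t − 62370. Dividing through by 10395 gives the monic gcd t − 6.

−6 + t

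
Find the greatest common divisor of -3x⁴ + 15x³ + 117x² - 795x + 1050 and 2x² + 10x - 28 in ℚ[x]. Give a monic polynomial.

Repeated division with remainder:
  -3x⁴ + 15x³ + 117x² - 795x + 1050 = (-(3/2)x² + 15x - 75/2)(2x² + 10x - 28) + (0)
Last nonzero remainder: 2x² + 10x - 28. Dividing through by 2 gives the monic gcd x² + 5x - 14.

x² + 5x - 14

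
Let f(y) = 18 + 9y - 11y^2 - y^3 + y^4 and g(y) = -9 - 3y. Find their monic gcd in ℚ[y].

3 + y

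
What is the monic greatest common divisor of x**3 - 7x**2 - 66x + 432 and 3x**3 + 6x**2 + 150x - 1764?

Repeated division with remainder:
  x**3 - 7x**2 - 66x + 432 = (1/3)(3x**3 + 6x**2 + 150x - 1764) + (-9x**2 - 116x + 1020)
  3x**3 + 6x**2 + 150x - 1764 = (-(1/3)x + 98/27)(-9x**2 - 116x + 1020) + ((24598/27)x - 49196/9)
  -9x**2 - 116x + 1020 = (-(243/24598)x - 2295/12299)((24598/27)x - 49196/9) + (0)
Last nonzero remainder: (24598/27)x - 49196/9. Dividing through by 24598/27 gives the monic gcd x - 6.

x - 6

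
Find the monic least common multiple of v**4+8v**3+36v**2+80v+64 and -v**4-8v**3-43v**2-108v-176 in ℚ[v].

Apply the Euclidean algorithm:
  v**4+8v**3+36v**2+80v+64 = (-1)(-v**4-8v**3-43v**2-108v-176) + (-7v**2-28v-112)
  -v**4-8v**3-43v**2-108v-176 = ((1/7)v**2+(4/7)v+11/7)(-7v**2-28v-112) + (0)
Last nonzero remainder: -7v**2-28v-112. Dividing through by -7 gives the monic gcd v**2+4v+16.
Then lcm(f, g) = f·g / gcd(f, g); expanding and making the result monic gives the answer.

v**6+12v**5+79v**4+312v**3+780v**2+1136v+704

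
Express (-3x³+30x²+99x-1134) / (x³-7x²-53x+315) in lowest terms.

(-3x²+3x+126)/(x²+2x-35)

By polynomial division,
  -3x³+30x²+99x-1134 = (-3)(x³-7x²-53x+315) + (9x²-60x-189)
  x³-7x²-53x+315 = ((1/9)x-1/27)(9x²-60x-189) + (-(308/9)x+308)
  9x²-60x-189 = (-(81/308)x-27/44)(-(308/9)x+308) + (0)
Last nonzero remainder: -(308/9)x+308. Dividing through by -308/9 gives the monic gcd x-9.
Cancel x-9 from numerator and denominator to get the reduced form.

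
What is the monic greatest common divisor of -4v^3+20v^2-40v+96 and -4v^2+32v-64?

v-4

Euclidean algorithm in ℚ[v]:
  -4v^3+20v^2-40v+96 = (v+3)(-4v^2+32v-64) + (-72v+288)
  -4v^2+32v-64 = ((1/18)v-2/9)(-72v+288) + (0)
Last nonzero remainder: -72v+288. Dividing through by -72 gives the monic gcd v-4.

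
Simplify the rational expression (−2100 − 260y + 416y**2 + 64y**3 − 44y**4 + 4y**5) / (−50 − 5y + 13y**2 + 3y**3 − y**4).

(−84 + 40y − 4y**2)/(−2 + y)

Repeated division with remainder:
  4y**5 − 44y**4 + 64y**3 + 416y**2 − 260y − 2100 = (−4y + 32)(−y**4 + 3y**3 + 13y**2 − 5y − 50) + (20y**3 − 20y**2 − 300y − 500)
  −y**4 + 3y**3 + 13y**2 − 5y − 50 = (−(1/20)y + 1/10)(20y**3 − 20y**2 − 300y − 500) + (0)
Last nonzero remainder: 20y**3 − 20y**2 − 300y − 500. Dividing through by 20 gives the monic gcd y**3 − y**2 − 15y − 25.
Cancel y**3 − y**2 − 15y − 25 from numerator and denominator to get the reduced form.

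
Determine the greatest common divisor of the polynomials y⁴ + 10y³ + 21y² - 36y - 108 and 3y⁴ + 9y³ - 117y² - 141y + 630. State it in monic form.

y² + y - 6

Euclidean algorithm in ℚ[y]:
  y⁴ + 10y³ + 21y² - 36y - 108 = (1/3)(3y⁴ + 9y³ - 117y² - 141y + 630) + (7y³ + 60y² + 11y - 318)
  3y⁴ + 9y³ - 117y² - 141y + 630 = ((3/7)y - 117/49)(7y³ + 60y² + 11y - 318) + ((1056/49)y² + (1056/49)y - 6336/49)
  7y³ + 60y² + 11y - 318 = ((343/1056)y + 2597/1056)((1056/49)y² + (1056/49)y - 6336/49) + (0)
Last nonzero remainder: (1056/49)y² + (1056/49)y - 6336/49. Dividing through by 1056/49 gives the monic gcd y² + y - 6.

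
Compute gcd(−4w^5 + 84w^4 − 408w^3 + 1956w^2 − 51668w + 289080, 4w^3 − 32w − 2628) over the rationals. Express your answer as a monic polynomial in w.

w^3 − 8w − 657

Apply the Euclidean algorithm:
  −4w^5 + 84w^4 − 408w^3 + 1956w^2 − 51668w + 289080 = (−w^2 + 21w − 110)(4w^3 − 32w − 2628) + (0)
Last nonzero remainder: 4w^3 − 32w − 2628. Dividing through by 4 gives the monic gcd w^3 − 8w − 657.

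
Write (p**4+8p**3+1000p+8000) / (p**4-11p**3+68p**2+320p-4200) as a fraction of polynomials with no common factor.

(p**2+18p+80)/(p**2-p-42)

Euclidean algorithm in ℚ[p]:
  p**4+8p**3+1000p+8000 = (p**4-11p**3+68p**2+320p-4200) + (19p**3-68p**2+680p+12200)
  p**4-11p**3+68p**2+320p-4200 = ((1/19)p-141/361)(19p**3-68p**2+680p+12200) + ((2040/361)p**2-(20400/361)p+204000/361)
  19p**3-68p**2+680p+12200 = ((6859/2040)p+22021/1020)((2040/361)p**2-(20400/361)p+204000/361) + (0)
Last nonzero remainder: (2040/361)p**2-(20400/361)p+204000/361. Dividing through by 2040/361 gives the monic gcd p**2-10p+100.
Cancel p**2-10p+100 from numerator and denominator to get the reduced form.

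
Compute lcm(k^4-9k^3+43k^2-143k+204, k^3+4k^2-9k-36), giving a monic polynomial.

Repeated division with remainder:
  k^4-9k^3+43k^2-143k+204 = (k-13)(k^3+4k^2-9k-36) + (104k^2-224k-264)
  k^3+4k^2-9k-36 = ((1/104)k+10/169)(104k^2-224k-264) + ((1148/169)k-3444/169)
  104k^2-224k-264 = ((4394/287)k+3718/287)((1148/169)k-3444/169) + (0)
Last nonzero remainder: (1148/169)k-3444/169. Dividing through by 1148/169 gives the monic gcd k-3.
Then lcm(f, g) = f·g / gcd(f, g); expanding and making the result monic gives the answer.

k^6-2k^5-8k^4+50k^3-281k^2-288k+2448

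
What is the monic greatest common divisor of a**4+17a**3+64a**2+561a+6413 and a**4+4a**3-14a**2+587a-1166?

Apply the Euclidean algorithm:
  a**4+17a**3+64a**2+561a+6413 = (a**4+4a**3-14a**2+587a-1166) + (13a**3+78a**2-26a+7579)
  a**4+4a**3-14a**2+587a-1166 = ((1/13)a-2/13)(13a**3+78a**2-26a+7579) + (0)
Last nonzero remainder: 13a**3+78a**2-26a+7579. Dividing through by 13 gives the monic gcd a**3+6a**2-2a+583.

a**3+6a**2-2a+583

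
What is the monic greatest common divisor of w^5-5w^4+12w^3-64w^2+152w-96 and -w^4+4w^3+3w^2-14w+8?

w^2-5w+4

By polynomial division,
  w^5-5w^4+12w^3-64w^2+152w-96 = (-w+1)(-w^4+4w^3+3w^2-14w+8) + (11w^3-81w^2+174w-104)
  -w^4+4w^3+3w^2-14w+8 = (-(1/11)w-37/121)(11w^3-81w^2+174w-104) + (-(720/121)w^2+(3600/121)w-2880/121)
  11w^3-81w^2+174w-104 = (-(1331/720)w+1573/360)(-(720/121)w^2+(3600/121)w-2880/121) + (0)
Last nonzero remainder: -(720/121)w^2+(3600/121)w-2880/121. Dividing through by -720/121 gives the monic gcd w^2-5w+4.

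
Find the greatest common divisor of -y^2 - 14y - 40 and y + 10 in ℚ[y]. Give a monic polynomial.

Repeated division with remainder:
  -y^2 - 14y - 40 = (-y - 4)(y + 10) + (0)
The last nonzero remainder y + 10 is already monic.

y + 10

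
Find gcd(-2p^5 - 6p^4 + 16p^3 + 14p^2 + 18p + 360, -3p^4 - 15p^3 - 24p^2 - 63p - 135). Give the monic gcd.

p^3 + 2p^2 + 2p + 15

Euclidean algorithm in ℚ[p]:
  -2p^5 - 6p^4 + 16p^3 + 14p^2 + 18p + 360 = ((2/3)p - 4/3)(-3p^4 - 15p^3 - 24p^2 - 63p - 135) + (12p^3 + 24p^2 + 24p + 180)
  -3p^4 - 15p^3 - 24p^2 - 63p - 135 = (-(1/4)p - 3/4)(12p^3 + 24p^2 + 24p + 180) + (0)
Last nonzero remainder: 12p^3 + 24p^2 + 24p + 180. Dividing through by 12 gives the monic gcd p^3 + 2p^2 + 2p + 15.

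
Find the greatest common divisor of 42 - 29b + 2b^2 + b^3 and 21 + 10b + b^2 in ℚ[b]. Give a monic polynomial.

7 + b

Euclidean algorithm in ℚ[b]:
  b^3 + 2b^2 - 29b + 42 = (b - 8)(b^2 + 10b + 21) + (30b + 210)
  b^2 + 10b + 21 = ((1/30)b + 1/10)(30b + 210) + (0)
Last nonzero remainder: 30b + 210. Dividing through by 30 gives the monic gcd b + 7.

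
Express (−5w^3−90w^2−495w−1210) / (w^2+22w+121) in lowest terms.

(−5w^2−35w−110)/(w+11)

Repeated division with remainder:
  −5w^3−90w^2−495w−1210 = (−5w+20)(w^2+22w+121) + (−330w−3630)
  w^2+22w+121 = (−(1/330)w−1/30)(−330w−3630) + (0)
Last nonzero remainder: −330w−3630. Dividing through by −330 gives the monic gcd w+11.
Cancel w+11 from numerator and denominator to get the reduced form.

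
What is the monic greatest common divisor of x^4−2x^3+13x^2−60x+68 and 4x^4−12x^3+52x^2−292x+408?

Repeated division with remainder:
  x^4−2x^3+13x^2−60x+68 = (1/4)(4x^4−12x^3+52x^2−292x+408) + (x^3+13x−34)
  4x^4−12x^3+52x^2−292x+408 = (4x−12)(x^3+13x−34) + (0)
The last nonzero remainder x^3+13x−34 is already monic.

x^3+13x−34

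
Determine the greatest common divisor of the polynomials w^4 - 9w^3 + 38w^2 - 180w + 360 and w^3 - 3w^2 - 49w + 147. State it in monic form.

w - 3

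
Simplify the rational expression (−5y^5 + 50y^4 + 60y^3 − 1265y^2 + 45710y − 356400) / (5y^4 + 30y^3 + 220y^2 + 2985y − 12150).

(−y^2 + 19y − 88)/(y − 3)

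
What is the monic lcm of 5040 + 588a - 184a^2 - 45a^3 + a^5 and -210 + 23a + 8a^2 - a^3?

Repeated division with remainder:
  a^5 - 45a^3 - 184a^2 + 588a + 5040 = (-a^2 - 8a - 42)(-a^3 + 8a^2 + 23a - 210) + (126a^2 - 126a - 3780)
  -a^3 + 8a^2 + 23a - 210 = (-(1/126)a + 1/18)(126a^2 - 126a - 3780) + (0)
Last nonzero remainder: 126a^2 - 126a - 3780. Dividing through by 126 gives the monic gcd a^2 - a - 30.
Then lcm(f, g) = f·g / gcd(f, g); expanding and making the result monic gives the answer.

-35280 + 924a + 1876a^2 + 131a^3 - 45a^4 - 7a^5 + a^6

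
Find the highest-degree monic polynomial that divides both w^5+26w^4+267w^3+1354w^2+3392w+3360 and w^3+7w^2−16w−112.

w^2+11w+28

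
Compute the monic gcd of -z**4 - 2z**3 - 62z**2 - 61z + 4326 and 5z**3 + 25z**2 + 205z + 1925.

z + 7

By polynomial division,
  -z**4 - 2z**3 - 62z**2 - 61z + 4326 = (-(1/5)z + 3/5)(5z**3 + 25z**2 + 205z + 1925) + (-36z**2 + 201z + 3171)
  5z**3 + 25z**2 + 205z + 1925 = (-(5/36)z - 635/432)(-36z**2 + 201z + 3171) + ((135485/144)z + 948395/144)
  -36z**2 + 201z + 3171 = (-(5184/135485)z + 65232/135485)((135485/144)z + 948395/144) + (0)
Last nonzero remainder: (135485/144)z + 948395/144. Dividing through by 135485/144 gives the monic gcd z + 7.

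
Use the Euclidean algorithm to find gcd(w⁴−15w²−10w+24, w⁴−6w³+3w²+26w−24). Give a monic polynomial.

w³−3w²−6w+8

Apply the Euclidean algorithm:
  w⁴−15w²−10w+24 = (w⁴−6w³+3w²+26w−24) + (6w³−18w²−36w+48)
  w⁴−6w³+3w²+26w−24 = ((1/6)w−1/2)(6w³−18w²−36w+48) + (0)
Last nonzero remainder: 6w³−18w²−36w+48. Dividing through by 6 gives the monic gcd w³−3w²−6w+8.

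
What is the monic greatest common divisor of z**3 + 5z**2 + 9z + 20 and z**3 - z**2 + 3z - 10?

z**2 + z + 5

Euclidean algorithm in ℚ[z]:
  z**3 + 5z**2 + 9z + 20 = (z**3 - z**2 + 3z - 10) + (6z**2 + 6z + 30)
  z**3 - z**2 + 3z - 10 = ((1/6)z - 1/3)(6z**2 + 6z + 30) + (0)
Last nonzero remainder: 6z**2 + 6z + 30. Dividing through by 6 gives the monic gcd z**2 + z + 5.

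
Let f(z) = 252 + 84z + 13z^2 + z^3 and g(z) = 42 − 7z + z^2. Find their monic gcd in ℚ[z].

Apply the Euclidean algorithm:
  z^3 + 13z^2 + 84z + 252 = (z + 20)(z^2 − 7z + 42) + (182z − 588)
  z^2 − 7z + 42 = ((1/182)z − 7/338)(182z − 588) + (5040/169)
  182z − 588 = ((2197/360)z − 1183/60)(5040/169) + (0)
The last nonzero remainder is the constant 5040/169, so the polynomials are coprime and gcd = 1.

1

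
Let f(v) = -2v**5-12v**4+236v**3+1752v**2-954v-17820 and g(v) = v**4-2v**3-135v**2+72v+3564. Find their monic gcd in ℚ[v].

v**3+4v**2-111v-594

Euclidean algorithm in ℚ[v]:
  -2v**5-12v**4+236v**3+1752v**2-954v-17820 = (-2v-16)(v**4-2v**3-135v**2+72v+3564) + (-66v**3-264v**2+7326v+39204)
  v**4-2v**3-135v**2+72v+3564 = (-(1/66)v+1/11)(-66v**3-264v**2+7326v+39204) + (0)
Last nonzero remainder: -66v**3-264v**2+7326v+39204. Dividing through by -66 gives the monic gcd v**3+4v**2-111v-594.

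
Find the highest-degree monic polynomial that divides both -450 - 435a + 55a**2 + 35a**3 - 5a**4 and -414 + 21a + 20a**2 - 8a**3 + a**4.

-18 - 3a + a**2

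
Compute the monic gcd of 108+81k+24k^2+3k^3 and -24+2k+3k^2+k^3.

Euclidean algorithm in ℚ[k]:
  3k^3+24k^2+81k+108 = (3)(k^3+3k^2+2k-24) + (15k^2+75k+180)
  k^3+3k^2+2k-24 = ((1/15)k-2/15)(15k^2+75k+180) + (0)
Last nonzero remainder: 15k^2+75k+180. Dividing through by 15 gives the monic gcd k^2+5k+12.

12+5k+k^2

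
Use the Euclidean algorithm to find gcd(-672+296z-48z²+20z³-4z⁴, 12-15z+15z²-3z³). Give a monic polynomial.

-4+z

By polynomial division,
  -4z⁴+20z³-48z²+296z-672 = ((4/3)z)(-3z³+15z²-15z+12) + (-28z²+280z-672)
  -3z³+15z²-15z+12 = ((3/28)z+15/28)(-28z²+280z-672) + (-93z+372)
  -28z²+280z-672 = ((28/93)z-56/31)(-93z+372) + (0)
Last nonzero remainder: -93z+372. Dividing through by -93 gives the monic gcd z-4.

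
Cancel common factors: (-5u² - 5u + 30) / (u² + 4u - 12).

Apply the Euclidean algorithm:
  -5u² - 5u + 30 = (-5)(u² + 4u - 12) + (15u - 30)
  u² + 4u - 12 = ((1/15)u + 2/5)(15u - 30) + (0)
Last nonzero remainder: 15u - 30. Dividing through by 15 gives the monic gcd u - 2.
Cancel u - 2 from numerator and denominator to get the reduced form.

(-5u - 15)/(u + 6)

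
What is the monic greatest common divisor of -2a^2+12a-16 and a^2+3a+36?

1

Euclidean algorithm in ℚ[a]:
  -2a^2+12a-16 = (-2)(a^2+3a+36) + (18a+56)
  a^2+3a+36 = ((1/18)a-1/162)(18a+56) + (2944/81)
  18a+56 = ((729/1472)a+567/368)(2944/81) + (0)
The last nonzero remainder is the constant 2944/81, so the polynomials are coprime and gcd = 1.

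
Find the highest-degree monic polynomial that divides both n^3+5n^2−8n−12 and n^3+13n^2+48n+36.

By polynomial division,
  n^3+5n^2−8n−12 = (n^3+13n^2+48n+36) + (−8n^2−56n−48)
  n^3+13n^2+48n+36 = (−(1/8)n−3/4)(−8n^2−56n−48) + (0)
Last nonzero remainder: −8n^2−56n−48. Dividing through by −8 gives the monic gcd n^2+7n+6.

n^2+7n+6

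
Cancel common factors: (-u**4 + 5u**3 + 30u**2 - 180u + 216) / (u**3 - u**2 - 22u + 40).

By polynomial division,
  -u**4 + 5u**3 + 30u**2 - 180u + 216 = (-u + 4)(u**3 - u**2 - 22u + 40) + (12u**2 - 52u + 56)
  u**3 - u**2 - 22u + 40 = ((1/12)u + 5/18)(12u**2 - 52u + 56) + (-(110/9)u + 220/9)
  12u**2 - 52u + 56 = (-(54/55)u + 126/55)(-(110/9)u + 220/9) + (0)
Last nonzero remainder: -(110/9)u + 220/9. Dividing through by -110/9 gives the monic gcd u - 2.
Cancel u - 2 from numerator and denominator to get the reduced form.

(-u**3 + 3u**2 + 36u - 108)/(u**2 + u - 20)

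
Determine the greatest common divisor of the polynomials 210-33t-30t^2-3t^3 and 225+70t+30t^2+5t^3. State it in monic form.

Apply the Euclidean algorithm:
  -3t^3-30t^2-33t+210 = (-3/5)(5t^3+30t^2+70t+225) + (-12t^2+9t+345)
  5t^3+30t^2+70t+225 = (-(5/12)t-45/16)(-12t^2+9t+345) + ((3825/16)t+19125/16)
  -12t^2+9t+345 = (-(64/1275)t+368/1275)((3825/16)t+19125/16) + (0)
Last nonzero remainder: (3825/16)t+19125/16. Dividing through by 3825/16 gives the monic gcd t+5.

5+t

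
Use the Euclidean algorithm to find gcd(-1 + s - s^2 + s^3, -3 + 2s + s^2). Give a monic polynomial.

Apply the Euclidean algorithm:
  s^3 - s^2 + s - 1 = (s - 3)(s^2 + 2s - 3) + (10s - 10)
  s^2 + 2s - 3 = ((1/10)s + 3/10)(10s - 10) + (0)
Last nonzero remainder: 10s - 10. Dividing through by 10 gives the monic gcd s - 1.

-1 + s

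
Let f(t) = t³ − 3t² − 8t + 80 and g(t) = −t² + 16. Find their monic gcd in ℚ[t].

t + 4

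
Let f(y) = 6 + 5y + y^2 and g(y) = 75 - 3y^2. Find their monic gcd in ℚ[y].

Euclidean algorithm in ℚ[y]:
  y^2 + 5y + 6 = (-1/3)(-3y^2 + 75) + (5y + 31)
  -3y^2 + 75 = (-(3/5)y + 93/25)(5y + 31) + (-1008/25)
  5y + 31 = (-(125/1008)y - 775/1008)(-1008/25) + (0)
The last nonzero remainder is the constant -1008/25, so the polynomials are coprime and gcd = 1.

1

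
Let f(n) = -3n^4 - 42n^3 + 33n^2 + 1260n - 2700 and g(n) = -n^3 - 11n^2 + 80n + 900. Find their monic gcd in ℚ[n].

n^2 + 20n + 100

Apply the Euclidean algorithm:
  -3n^4 - 42n^3 + 33n^2 + 1260n - 2700 = (3n + 9)(-n^3 - 11n^2 + 80n + 900) + (-108n^2 - 2160n - 10800)
  -n^3 - 11n^2 + 80n + 900 = ((1/108)n - 1/12)(-108n^2 - 2160n - 10800) + (0)
Last nonzero remainder: -108n^2 - 2160n - 10800. Dividing through by -108 gives the monic gcd n^2 + 20n + 100.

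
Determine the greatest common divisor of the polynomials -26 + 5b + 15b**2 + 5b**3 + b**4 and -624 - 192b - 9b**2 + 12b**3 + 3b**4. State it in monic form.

13 + 4b + b**2

Euclidean algorithm in ℚ[b]:
  b**4 + 5b**3 + 15b**2 + 5b - 26 = (1/3)(3b**4 + 12b**3 - 9b**2 - 192b - 624) + (b**3 + 18b**2 + 69b + 182)
  3b**4 + 12b**3 - 9b**2 - 192b - 624 = (3b - 42)(b**3 + 18b**2 + 69b + 182) + (540b**2 + 2160b + 7020)
  b**3 + 18b**2 + 69b + 182 = ((1/540)b + 7/270)(540b**2 + 2160b + 7020) + (0)
Last nonzero remainder: 540b**2 + 2160b + 7020. Dividing through by 540 gives the monic gcd b**2 + 4b + 13.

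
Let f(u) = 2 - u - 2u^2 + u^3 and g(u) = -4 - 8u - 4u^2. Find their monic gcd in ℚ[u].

Apply the Euclidean algorithm:
  u^3 - 2u^2 - u + 2 = (-(1/4)u + 1)(-4u^2 - 8u - 4) + (6u + 6)
  -4u^2 - 8u - 4 = (-(2/3)u - 2/3)(6u + 6) + (0)
Last nonzero remainder: 6u + 6. Dividing through by 6 gives the monic gcd u + 1.

1 + u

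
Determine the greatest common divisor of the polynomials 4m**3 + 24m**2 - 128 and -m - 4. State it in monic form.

m + 4

By polynomial division,
  4m**3 + 24m**2 - 128 = (-4m**2 - 8m + 32)(-m - 4) + (0)
Last nonzero remainder: -m - 4. Dividing through by -1 gives the monic gcd m + 4.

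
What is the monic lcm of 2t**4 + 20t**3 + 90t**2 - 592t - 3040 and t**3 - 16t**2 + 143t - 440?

By polynomial division,
  2t**4 + 20t**3 + 90t**2 - 592t - 3040 = (2t + 52)(t**3 - 16t**2 + 143t - 440) + (636t**2 - 7148t + 19840)
  t**3 - 16t**2 + 143t - 440 = ((1/636)t - 757/101124)(636t**2 - 7148t + 19840) + ((1473784/25281)t - 7368920/25281)
  636t**2 - 7148t + 19840 = ((4019679/368446)t - 12539376/184223)((1473784/25281)t - 7368920/25281) + (0)
Last nonzero remainder: (1473784/25281)t - 7368920/25281. Dividing through by 1473784/25281 gives the monic gcd t - 5.
Then lcm(f, g) = f·g / gcd(f, g); expanding and making the result monic gives the answer.

t**6 - t**5 + 23t**4 + 89t**3 + 5696t**2 - 9328t - 133760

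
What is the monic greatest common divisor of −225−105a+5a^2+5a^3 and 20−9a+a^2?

−5+a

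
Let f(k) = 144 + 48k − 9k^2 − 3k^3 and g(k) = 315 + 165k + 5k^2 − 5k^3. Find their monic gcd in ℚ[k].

By polynomial division,
  −3k^3 − 9k^2 + 48k + 144 = (3/5)(−5k^3 + 5k^2 + 165k + 315) + (−12k^2 − 51k − 45)
  −5k^3 + 5k^2 + 165k + 315 = ((5/12)k − 35/16)(−12k^2 − 51k − 45) + ((1155/16)k + 3465/16)
  −12k^2 − 51k − 45 = (−(64/385)k − 16/77)((1155/16)k + 3465/16) + (0)
Last nonzero remainder: (1155/16)k + 3465/16. Dividing through by 1155/16 gives the monic gcd k + 3.

3 + k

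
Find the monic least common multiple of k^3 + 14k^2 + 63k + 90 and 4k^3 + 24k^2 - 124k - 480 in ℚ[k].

k^5 + 17k^4 + 65k^3 - 281k^2 - 2250k - 3600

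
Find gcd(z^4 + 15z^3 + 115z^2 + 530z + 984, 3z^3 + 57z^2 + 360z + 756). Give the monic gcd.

z + 6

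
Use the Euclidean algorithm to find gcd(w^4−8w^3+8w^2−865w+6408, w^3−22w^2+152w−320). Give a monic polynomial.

w−8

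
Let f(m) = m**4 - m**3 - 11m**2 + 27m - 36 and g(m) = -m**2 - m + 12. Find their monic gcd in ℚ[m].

m**2 + m - 12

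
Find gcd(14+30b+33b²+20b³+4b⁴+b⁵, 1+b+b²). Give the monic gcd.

Apply the Euclidean algorithm:
  b⁵+4b⁴+20b³+33b²+30b+14 = (b³+3b²+16b+14)(b²+b+1) + (0)
The last nonzero remainder b²+b+1 is already monic.

1+b+b²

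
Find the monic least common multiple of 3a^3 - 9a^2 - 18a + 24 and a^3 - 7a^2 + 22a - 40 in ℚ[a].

a^5 - 6a^4 + 13a^3 - 4a^2 - 84a + 80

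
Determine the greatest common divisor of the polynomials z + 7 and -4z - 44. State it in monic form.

1

Euclidean algorithm in ℚ[z]:
  z + 7 = (-1/4)(-4z - 44) + (-4)
  -4z - 44 = (z + 11)(-4) + (0)
The last nonzero remainder is the constant -4, so the polynomials are coprime and gcd = 1.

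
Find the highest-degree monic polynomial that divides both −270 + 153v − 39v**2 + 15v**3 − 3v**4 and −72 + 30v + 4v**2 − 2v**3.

Euclidean algorithm in ℚ[v]:
  −3v**4 + 15v**3 − 39v**2 + 153v − 270 = ((3/2)v − 9/2)(−2v**3 + 4v**2 + 30v − 72) + (−66v**2 + 396v − 594)
  −2v**3 + 4v**2 + 30v − 72 = ((1/33)v + 4/33)(−66v**2 + 396v − 594) + (0)
Last nonzero remainder: −66v**2 + 396v − 594. Dividing through by −66 gives the monic gcd v**2 − 6v + 9.

9 − 6v + v**2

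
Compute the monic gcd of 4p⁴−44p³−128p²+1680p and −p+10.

p−10

Repeated division with remainder:
  4p⁴−44p³−128p²+1680p = (−4p³+4p²+168p)(−p+10) + (0)
Last nonzero remainder: −p+10. Dividing through by −1 gives the monic gcd p−10.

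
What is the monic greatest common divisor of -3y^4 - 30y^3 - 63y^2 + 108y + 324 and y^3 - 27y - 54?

By polynomial division,
  -3y^4 - 30y^3 - 63y^2 + 108y + 324 = (-3y - 30)(y^3 - 27y - 54) + (-144y^2 - 864y - 1296)
  y^3 - 27y - 54 = (-(1/144)y + 1/24)(-144y^2 - 864y - 1296) + (0)
Last nonzero remainder: -144y^2 - 864y - 1296. Dividing through by -144 gives the monic gcd y^2 + 6y + 9.

y^2 + 6y + 9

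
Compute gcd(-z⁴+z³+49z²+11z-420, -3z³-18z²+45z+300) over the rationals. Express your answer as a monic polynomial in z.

z+5

Repeated division with remainder:
  -z⁴+z³+49z²+11z-420 = ((1/3)z-7/3)(-3z³-18z²+45z+300) + (-8z²+16z+280)
  -3z³-18z²+45z+300 = ((3/8)z+3)(-8z²+16z+280) + (-108z-540)
  -8z²+16z+280 = ((2/27)z-14/27)(-108z-540) + (0)
Last nonzero remainder: -108z-540. Dividing through by -108 gives the monic gcd z+5.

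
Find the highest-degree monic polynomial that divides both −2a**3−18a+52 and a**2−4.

a−2

By polynomial division,
  −2a**3−18a+52 = (−2a)(a**2−4) + (−26a+52)
  a**2−4 = (−(1/26)a−1/13)(−26a+52) + (0)
Last nonzero remainder: −26a+52. Dividing through by −26 gives the monic gcd a−2.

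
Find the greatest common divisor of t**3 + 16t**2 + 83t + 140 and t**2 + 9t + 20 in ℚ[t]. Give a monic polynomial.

t**2 + 9t + 20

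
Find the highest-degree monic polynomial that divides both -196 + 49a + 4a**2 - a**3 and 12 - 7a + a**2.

-4 + a

Repeated division with remainder:
  -a**3 + 4a**2 + 49a - 196 = (-a - 3)(a**2 - 7a + 12) + (40a - 160)
  a**2 - 7a + 12 = ((1/40)a - 3/40)(40a - 160) + (0)
Last nonzero remainder: 40a - 160. Dividing through by 40 gives the monic gcd a - 4.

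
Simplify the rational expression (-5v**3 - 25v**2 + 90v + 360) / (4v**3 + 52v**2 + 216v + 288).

By polynomial division,
  -5v**3 - 25v**2 + 90v + 360 = (-5/4)(4v**3 + 52v**2 + 216v + 288) + (40v**2 + 360v + 720)
  4v**3 + 52v**2 + 216v + 288 = ((1/10)v + 2/5)(40v**2 + 360v + 720) + (0)
Last nonzero remainder: 40v**2 + 360v + 720. Dividing through by 40 gives the monic gcd v**2 + 9v + 18.
Cancel v**2 + 9v + 18 from numerator and denominator to get the reduced form.

(-5v + 20)/(4v + 16)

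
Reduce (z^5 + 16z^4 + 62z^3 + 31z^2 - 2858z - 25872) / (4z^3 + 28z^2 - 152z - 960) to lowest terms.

(z^3 + 14z^2 + 82z + 539)/(4z + 20)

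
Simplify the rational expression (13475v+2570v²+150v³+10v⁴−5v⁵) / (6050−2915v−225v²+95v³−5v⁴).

(49v+4v²+v³)/(22−13v+v²)

By polynomial division,
  −5v⁵+10v⁴+150v³+2570v²+13475v = (v+17)(−5v⁴+95v³−225v²−2915v+6050) + (−1240v³+9310v²+56980v−102850)
  −5v⁴+95v³−225v²−2915v+6050 = ((1/248)v−1425/30752)(−1240v³+9310v²+56980v−102850) + (−(358985/15376)v²+(1076955/7688)v+19744175/15376)
  −1240v³+9310v²+56980v−102850 = ((3813248/71797)v−522784/6527)(−(358985/15376)v²+(1076955/7688)v+19744175/15376) + (0)
Last nonzero remainder: −(358985/15376)v²+(1076955/7688)v+19744175/15376. Dividing through by −358985/15376 gives the monic gcd v²−6v−55.
Cancel v²−6v−55 from numerator and denominator to get the reduced form.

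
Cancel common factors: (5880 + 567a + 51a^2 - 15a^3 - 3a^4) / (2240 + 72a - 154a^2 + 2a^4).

(-105 - 12a - 3a^2)/(-40 - 2a + 2a^2)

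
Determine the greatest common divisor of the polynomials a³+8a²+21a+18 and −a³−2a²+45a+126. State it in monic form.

a+3

Repeated division with remainder:
  a³+8a²+21a+18 = (−1)(−a³−2a²+45a+126) + (6a²+66a+144)
  −a³−2a²+45a+126 = (−(1/6)a+3/2)(6a²+66a+144) + (−30a−90)
  6a²+66a+144 = (−(1/5)a−8/5)(−30a−90) + (0)
Last nonzero remainder: −30a−90. Dividing through by −30 gives the monic gcd a+3.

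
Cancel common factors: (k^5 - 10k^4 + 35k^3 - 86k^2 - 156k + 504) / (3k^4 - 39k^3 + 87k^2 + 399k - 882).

By polynomial division,
  k^5 - 10k^4 + 35k^3 - 86k^2 - 156k + 504 = ((1/3)k + 1)(3k^4 - 39k^3 + 87k^2 + 399k - 882) + (45k^3 - 306k^2 - 261k + 1386)
  3k^4 - 39k^3 + 87k^2 + 399k - 882 = ((1/15)k - 31/75)(45k^3 - 306k^2 - 261k + 1386) + (-(552/25)k^2 + (4968/25)k - 7728/25)
  45k^3 - 306k^2 - 261k + 1386 = (-(375/184)k - 825/184)(-(552/25)k^2 + (4968/25)k - 7728/25) + (0)
Last nonzero remainder: -(552/25)k^2 + (4968/25)k - 7728/25. Dividing through by -552/25 gives the monic gcd k^2 - 9k + 14.
Cancel k^2 - 9k + 14 from numerator and denominator to get the reduced form.

(k^3 - k^2 + 12k + 36)/(3k^2 - 12k - 63)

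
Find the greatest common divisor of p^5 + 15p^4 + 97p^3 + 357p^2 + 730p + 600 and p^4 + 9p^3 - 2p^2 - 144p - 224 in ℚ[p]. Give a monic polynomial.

p^2 + 6p + 8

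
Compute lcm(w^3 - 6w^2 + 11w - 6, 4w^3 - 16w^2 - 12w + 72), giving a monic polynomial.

w^5 - 7w^4 + 11w^3 + 19w^2 - 60w + 36

By polynomial division,
  w^3 - 6w^2 + 11w - 6 = (1/4)(4w^3 - 16w^2 - 12w + 72) + (-2w^2 + 14w - 24)
  4w^3 - 16w^2 - 12w + 72 = (-2w - 6)(-2w^2 + 14w - 24) + (24w - 72)
  -2w^2 + 14w - 24 = (-(1/12)w + 1/3)(24w - 72) + (0)
Last nonzero remainder: 24w - 72. Dividing through by 24 gives the monic gcd w - 3.
Then lcm(f, g) = f·g / gcd(f, g); expanding and making the result monic gives the answer.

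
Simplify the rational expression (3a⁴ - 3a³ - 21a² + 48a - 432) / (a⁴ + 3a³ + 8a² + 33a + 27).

(3a² - 48)/(a² + 4a + 3)

By polynomial division,
  3a⁴ - 3a³ - 21a² + 48a - 432 = (3)(a⁴ + 3a³ + 8a² + 33a + 27) + (-12a³ - 45a² - 51a - 513)
  a⁴ + 3a³ + 8a² + 33a + 27 = (-(1/12)a + 1/16)(-12a³ - 45a² - 51a - 513) + ((105/16)a² - (105/16)a + 945/16)
  -12a³ - 45a² - 51a - 513 = (-(64/35)a - 304/35)((105/16)a² - (105/16)a + 945/16) + (0)
Last nonzero remainder: (105/16)a² - (105/16)a + 945/16. Dividing through by 105/16 gives the monic gcd a² - a + 9.
Cancel a² - a + 9 from numerator and denominator to get the reduced form.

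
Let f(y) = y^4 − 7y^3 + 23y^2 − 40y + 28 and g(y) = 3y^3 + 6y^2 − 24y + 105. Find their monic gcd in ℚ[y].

y^2 − 3y + 7

Apply the Euclidean algorithm:
  y^4 − 7y^3 + 23y^2 − 40y + 28 = ((1/3)y − 3)(3y^3 + 6y^2 − 24y + 105) + (49y^2 − 147y + 343)
  3y^3 + 6y^2 − 24y + 105 = ((3/49)y + 15/49)(49y^2 − 147y + 343) + (0)
Last nonzero remainder: 49y^2 − 147y + 343. Dividing through by 49 gives the monic gcd y^2 − 3y + 7.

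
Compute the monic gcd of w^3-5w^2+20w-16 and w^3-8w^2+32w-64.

Repeated division with remainder:
  w^3-5w^2+20w-16 = (w^3-8w^2+32w-64) + (3w^2-12w+48)
  w^3-8w^2+32w-64 = ((1/3)w-4/3)(3w^2-12w+48) + (0)
Last nonzero remainder: 3w^2-12w+48. Dividing through by 3 gives the monic gcd w^2-4w+16.

w^2-4w+16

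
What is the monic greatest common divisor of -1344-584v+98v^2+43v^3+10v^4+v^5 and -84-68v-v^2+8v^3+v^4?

-42-13v+6v^2+v^3

Euclidean algorithm in ℚ[v]:
  v^5+10v^4+43v^3+98v^2-584v-1344 = (v+2)(v^4+8v^3-v^2-68v-84) + (28v^3+168v^2-364v-1176)
  v^4+8v^3-v^2-68v-84 = ((1/28)v+1/14)(28v^3+168v^2-364v-1176) + (0)
Last nonzero remainder: 28v^3+168v^2-364v-1176. Dividing through by 28 gives the monic gcd v^3+6v^2-13v-42.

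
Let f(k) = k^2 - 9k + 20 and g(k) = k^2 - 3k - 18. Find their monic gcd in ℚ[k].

1

By polynomial division,
  k^2 - 9k + 20 = (k^2 - 3k - 18) + (-6k + 38)
  k^2 - 3k - 18 = (-(1/6)k - 5/9)(-6k + 38) + (28/9)
  -6k + 38 = (-(27/14)k + 171/14)(28/9) + (0)
The last nonzero remainder is the constant 28/9, so the polynomials are coprime and gcd = 1.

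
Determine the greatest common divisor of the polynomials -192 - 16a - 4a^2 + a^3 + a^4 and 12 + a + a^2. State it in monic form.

Euclidean algorithm in ℚ[a]:
  a^4 + a^3 - 4a^2 - 16a - 192 = (a^2 - 16)(a^2 + a + 12) + (0)
The last nonzero remainder a^2 + a + 12 is already monic.

12 + a + a^2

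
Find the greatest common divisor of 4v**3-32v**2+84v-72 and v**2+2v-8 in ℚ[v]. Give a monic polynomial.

Repeated division with remainder:
  4v**3-32v**2+84v-72 = (4v-40)(v**2+2v-8) + (196v-392)
  v**2+2v-8 = ((1/196)v+1/49)(196v-392) + (0)
Last nonzero remainder: 196v-392. Dividing through by 196 gives the monic gcd v-2.

v-2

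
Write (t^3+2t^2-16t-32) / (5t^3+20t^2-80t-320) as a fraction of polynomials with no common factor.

(t+2)/(5t+20)

Euclidean algorithm in ℚ[t]:
  t^3+2t^2-16t-32 = (1/5)(5t^3+20t^2-80t-320) + (-2t^2+32)
  5t^3+20t^2-80t-320 = (-(5/2)t-10)(-2t^2+32) + (0)
Last nonzero remainder: -2t^2+32. Dividing through by -2 gives the monic gcd t^2-16.
Cancel t^2-16 from numerator and denominator to get the reduced form.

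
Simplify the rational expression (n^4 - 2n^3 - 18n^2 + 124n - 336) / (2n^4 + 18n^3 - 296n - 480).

(n^2 - 4n + 14)/(2n^2 + 14n + 20)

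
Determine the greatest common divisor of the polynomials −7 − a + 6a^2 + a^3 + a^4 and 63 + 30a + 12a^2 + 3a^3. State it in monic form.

Euclidean algorithm in ℚ[a]:
  a^4 + a^3 + 6a^2 − a − 7 = ((1/3)a − 1)(3a^3 + 12a^2 + 30a + 63) + (8a^2 + 8a + 56)
  3a^3 + 12a^2 + 30a + 63 = ((3/8)a + 9/8)(8a^2 + 8a + 56) + (0)
Last nonzero remainder: 8a^2 + 8a + 56. Dividing through by 8 gives the monic gcd a^2 + a + 7.

7 + a + a^2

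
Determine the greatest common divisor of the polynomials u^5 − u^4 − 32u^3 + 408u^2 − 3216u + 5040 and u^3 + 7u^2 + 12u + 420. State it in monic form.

u^3 + 7u^2 + 12u + 420

Repeated division with remainder:
  u^5 − u^4 − 32u^3 + 408u^2 − 3216u + 5040 = (u^2 − 8u + 12)(u^3 + 7u^2 + 12u + 420) + (0)
The last nonzero remainder u^3 + 7u^2 + 12u + 420 is already monic.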